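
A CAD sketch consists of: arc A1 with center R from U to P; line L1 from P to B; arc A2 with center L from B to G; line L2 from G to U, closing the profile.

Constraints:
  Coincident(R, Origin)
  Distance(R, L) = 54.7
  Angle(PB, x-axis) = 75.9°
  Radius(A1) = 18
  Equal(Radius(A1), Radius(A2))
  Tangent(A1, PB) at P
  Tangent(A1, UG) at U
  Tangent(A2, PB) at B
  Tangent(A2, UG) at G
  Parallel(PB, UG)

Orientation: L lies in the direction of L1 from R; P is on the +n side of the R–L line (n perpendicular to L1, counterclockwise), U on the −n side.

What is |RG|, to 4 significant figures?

57.59

The slot axis is L1's direction at 75.9°, so u = (cos 75.9°, sin 75.9°) = (0.2436, 0.9699) and n = (−sin 75.9°, cos 75.9°) = (-0.9699, 0.2436). R is at the origin and L lies 54.7 along u from R, so L = 54.7·u = (13.33, 53.05). Tangency of A1 to both parallel lines with radius 18.0 puts P and U at R ± 18.0·n: P = (-17.46, 4.385), U = (17.46, -4.385). Equal radii place B and G the same way about L: B = L + 18.0·n = (-4.132, 57.44), G = L − 18.0·n = (30.78, 48.67). Then |RG| = |G − R| = 57.59.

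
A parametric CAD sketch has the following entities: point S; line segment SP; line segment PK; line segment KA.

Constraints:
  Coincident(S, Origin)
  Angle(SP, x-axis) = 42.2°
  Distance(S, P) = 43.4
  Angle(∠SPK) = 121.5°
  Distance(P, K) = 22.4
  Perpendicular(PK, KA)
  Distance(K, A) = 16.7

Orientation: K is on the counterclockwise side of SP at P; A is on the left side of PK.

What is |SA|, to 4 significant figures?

49.44

∠SPK = 121.5°, so PK runs at 42.2° + (180° − 121.5°) = 100.7° from the x-axis; with |PK| = 22.4, K = P + 22.4·(cos 100.7°, sin 100.7°) = (27.99, 51.16). PK is perpendicular to KA; with |KA| = 16.7 on the left of PK, A = K + 16.7·(-0.9826, -0.1857) = (11.58, 48.06). Then |SA| = |A − S| = 49.44.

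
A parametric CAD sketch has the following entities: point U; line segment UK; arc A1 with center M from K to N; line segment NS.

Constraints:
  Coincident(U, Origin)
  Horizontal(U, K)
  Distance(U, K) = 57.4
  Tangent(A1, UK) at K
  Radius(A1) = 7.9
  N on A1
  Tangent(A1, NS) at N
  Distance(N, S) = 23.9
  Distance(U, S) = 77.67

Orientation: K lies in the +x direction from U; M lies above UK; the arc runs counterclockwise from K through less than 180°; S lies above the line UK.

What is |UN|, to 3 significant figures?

65.1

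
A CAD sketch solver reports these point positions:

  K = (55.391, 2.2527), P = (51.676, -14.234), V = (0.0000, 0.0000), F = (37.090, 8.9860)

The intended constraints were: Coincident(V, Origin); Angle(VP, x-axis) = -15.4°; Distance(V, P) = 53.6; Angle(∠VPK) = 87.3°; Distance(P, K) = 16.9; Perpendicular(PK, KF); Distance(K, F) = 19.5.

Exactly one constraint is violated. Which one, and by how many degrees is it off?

Perpendicular(PK, KF) — off by 7.50°.

V = (0.00, 0.00) ✓; VP at -15.40° ✓; |VP| = 53.60 ✓; ∠VPK = 87.30° ✓; |PK| = 16.90 ✓; ∠(PK, KF) = 82.50° ✗; |KF| = 19.50 ✓.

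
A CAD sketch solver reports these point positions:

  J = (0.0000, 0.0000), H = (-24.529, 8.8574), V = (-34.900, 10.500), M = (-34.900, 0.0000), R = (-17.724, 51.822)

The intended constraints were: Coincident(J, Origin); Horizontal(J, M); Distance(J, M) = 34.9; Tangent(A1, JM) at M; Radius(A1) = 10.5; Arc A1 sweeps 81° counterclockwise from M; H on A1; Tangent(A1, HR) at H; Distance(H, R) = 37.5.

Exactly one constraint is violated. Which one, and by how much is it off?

Distance(H, R) = 37.5 — off by 6.00.

J = (0.00, 0.00) ✓; J.y = 0.00, M.y = 0.00 ✓; |JM| = 34.90 ✓; ∠(VM, MJ) = 90.00° ✓; |VM| = 10.50 ✓; bearing(V→H) − bearing(V→M) = 81.00° ✓; |VH| = 10.50 ✓; ∠(VH, HR) = 90.00° ✓; |HR| = 43.50 ✗.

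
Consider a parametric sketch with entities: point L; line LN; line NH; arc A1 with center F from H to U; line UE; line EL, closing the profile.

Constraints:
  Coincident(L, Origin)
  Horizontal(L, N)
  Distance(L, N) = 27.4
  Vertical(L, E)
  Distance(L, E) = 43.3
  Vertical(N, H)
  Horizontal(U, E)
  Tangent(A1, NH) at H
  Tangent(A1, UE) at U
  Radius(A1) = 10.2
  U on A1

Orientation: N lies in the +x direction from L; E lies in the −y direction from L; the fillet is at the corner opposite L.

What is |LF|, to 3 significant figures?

37.3

L is at the origin; L and N share the same y with |LN| = 27.4 and N on the +x side, so N = (27.4, 0.00). LE is vertical with |LE| = 43.3 and E on the −y side, so E = (0.00, -43.3). The virtual corner opposite L is at (27.4, -43.3). Tangency of A1 to NH means the radius FH is perpendicular to NH and tangency of A1 to UE means the radius FU is perpendicular to UE, with radius 10.2, so the center F sits 10.2 in from both sides at F = (17.2, -33.1). Then |LF| = |F − L| = 37.3.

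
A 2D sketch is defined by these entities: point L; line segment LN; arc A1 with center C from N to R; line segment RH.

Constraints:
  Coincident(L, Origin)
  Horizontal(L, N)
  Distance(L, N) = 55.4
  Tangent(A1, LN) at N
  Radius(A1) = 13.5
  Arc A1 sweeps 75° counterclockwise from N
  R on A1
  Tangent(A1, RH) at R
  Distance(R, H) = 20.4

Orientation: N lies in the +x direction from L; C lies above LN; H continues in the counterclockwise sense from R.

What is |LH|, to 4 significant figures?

79.48

L is at the origin; LN is horizontal with |LN| = 55.4 and N on the +x side, so N = (55.40, 0.000). Since A1 is tangent to LN there, CN ⟂ LN, so C = N + (0, 13.5) = (55.40, 13.50). On A1, N sits at bearing -90° from C; a 75° counterclockwise sweep puts R at bearing -15°, so R = C + 13.5·(cos -15°, sin -15°) = (68.44, 10.01). Since A1 is tangent to RH there, CR ⟂ RH, so RH runs along (−sin -15°, cos -15°); with |RH| = 20.4, H = (73.72, 29.71). Then |LH| = |H − L| = 79.48.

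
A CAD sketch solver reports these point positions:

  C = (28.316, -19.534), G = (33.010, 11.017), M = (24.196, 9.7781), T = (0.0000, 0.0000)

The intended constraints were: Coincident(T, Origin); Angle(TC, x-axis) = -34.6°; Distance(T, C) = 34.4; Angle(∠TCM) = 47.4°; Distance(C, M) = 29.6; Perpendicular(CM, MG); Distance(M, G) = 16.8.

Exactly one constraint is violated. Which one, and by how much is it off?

Distance(M, G) = 16.8 — off by 7.90.

T = (0.00, 0.00) ✓; TC at -34.60° ✓; |TC| = 34.40 ✓; ∠TCM = 47.40° ✓; |CM| = 29.60 ✓; ∠(CM, MG) = 90.00° ✓; |MG| = 8.901 ✗.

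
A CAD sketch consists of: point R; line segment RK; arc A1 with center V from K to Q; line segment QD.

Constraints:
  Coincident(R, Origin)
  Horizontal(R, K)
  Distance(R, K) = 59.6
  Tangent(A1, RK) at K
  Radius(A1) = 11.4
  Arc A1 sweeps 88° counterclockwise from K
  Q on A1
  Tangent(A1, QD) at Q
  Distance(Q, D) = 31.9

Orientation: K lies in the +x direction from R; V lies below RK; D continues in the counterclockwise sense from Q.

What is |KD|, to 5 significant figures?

44.669

On A1, K sits at bearing 90° from V; an 88° counterclockwise sweep puts Q at bearing 178°, so Q = V + 11.4·(cos 178°, sin 178°) = (48.207, -11.002). Since A1 is tangent to QD there, VQ ⟂ QD, so QD runs along (−sin 178°, cos 178°); with |QD| = 31.9, D = (47.094, -42.883). Then |KD| = |D − K| = 44.669.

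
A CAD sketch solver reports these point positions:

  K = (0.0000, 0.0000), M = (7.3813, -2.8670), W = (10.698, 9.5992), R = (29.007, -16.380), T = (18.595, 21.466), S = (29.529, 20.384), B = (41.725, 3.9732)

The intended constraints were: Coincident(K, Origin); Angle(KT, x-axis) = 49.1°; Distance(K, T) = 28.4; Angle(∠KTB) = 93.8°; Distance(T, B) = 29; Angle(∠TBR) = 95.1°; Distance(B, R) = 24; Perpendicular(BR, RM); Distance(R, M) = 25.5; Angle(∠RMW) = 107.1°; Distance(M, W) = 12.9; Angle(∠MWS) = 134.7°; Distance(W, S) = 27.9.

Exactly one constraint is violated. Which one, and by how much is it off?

Distance(W, S) = 27.9 — off by 6.20.

K = (0.00, 0.00) ✓; KT at 49.10° ✓; |KT| = 28.40 ✓; ∠KTB = 93.80° ✓; |TB| = 29.00 ✓; ∠TBR = 95.10° ✓; |BR| = 24.00 ✓; ∠(BR, RM) = 90.00° ✓; |RM| = 25.50 ✓; ∠RMW = 107.1° ✓; |MW| = 12.90 ✓; ∠MWS = 134.7° ✓; |WS| = 21.70 ✗.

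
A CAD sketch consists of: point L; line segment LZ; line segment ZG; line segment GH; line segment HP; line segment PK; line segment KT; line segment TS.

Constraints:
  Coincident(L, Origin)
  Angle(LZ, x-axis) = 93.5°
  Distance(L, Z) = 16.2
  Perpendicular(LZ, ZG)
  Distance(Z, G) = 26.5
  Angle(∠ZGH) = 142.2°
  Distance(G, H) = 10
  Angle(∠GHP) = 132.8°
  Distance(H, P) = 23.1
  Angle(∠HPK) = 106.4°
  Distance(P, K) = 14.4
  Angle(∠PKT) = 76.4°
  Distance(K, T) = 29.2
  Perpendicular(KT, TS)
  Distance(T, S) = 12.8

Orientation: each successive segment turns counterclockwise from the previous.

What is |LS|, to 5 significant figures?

34.090

L is at the origin; LZ runs at 93.5° with length 16.2, so Z = (-0.98899, 16.170). LZ is perpendicular to ZG, so ZG runs at -176.50°; with |ZG| = 26.5, G = (-27.440, 14.552). ∠ZGH = 142.2° gives GH at -138.70° from the x-axis; with |GH| = 10.0, H = (-34.952, 7.9520). ∠GHP = 132.8° gives HP at -91.500° from the x-axis; with |HP| = 23.1, P = (-35.557, -15.140). ∠HPK = 106.4° gives PK at -17.900° from the x-axis; with |PK| = 14.4, K = (-21.854, -19.566). ∠PKT = 76.4° gives KT at 85.700° from the x-axis; with |KT| = 29.2, T = (-19.665, 9.5518). KT is perpendicular to TS, so TS runs at 175.70°; with |TS| = 12.8, S = (-32.429, 10.511). Then |LS| = |S − L| = 34.090.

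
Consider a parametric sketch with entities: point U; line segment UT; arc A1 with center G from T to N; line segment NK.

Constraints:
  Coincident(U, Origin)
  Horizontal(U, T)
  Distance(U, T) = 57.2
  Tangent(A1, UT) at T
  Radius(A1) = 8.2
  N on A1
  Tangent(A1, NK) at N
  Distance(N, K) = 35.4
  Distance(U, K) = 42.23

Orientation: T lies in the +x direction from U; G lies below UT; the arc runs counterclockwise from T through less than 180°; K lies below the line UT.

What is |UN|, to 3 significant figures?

50.9

Checks: |GN| = 8.200 ✓; ∠(GN, NK) = 90.00° ✓; |NK| = 35.40 ✓; |UK| = 42.23 ✓.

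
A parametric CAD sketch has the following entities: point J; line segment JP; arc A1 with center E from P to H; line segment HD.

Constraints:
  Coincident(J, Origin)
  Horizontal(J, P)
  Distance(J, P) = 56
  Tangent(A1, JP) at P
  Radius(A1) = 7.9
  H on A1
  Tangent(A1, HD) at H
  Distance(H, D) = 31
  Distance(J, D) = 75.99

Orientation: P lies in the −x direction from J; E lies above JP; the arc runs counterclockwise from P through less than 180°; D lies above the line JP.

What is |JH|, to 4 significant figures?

50.73

J is at the origin; J and P share the same y with |JP| = 56.0 and P on the −x side, so P = (-56.00, 0.000). Tangency of A1 to JP means the radius EP is perpendicular to JP, so E = P + (0, 7.9) = (-56.00, 7.900). Since EH ⟂ HD (tangency), |ED| = √(7.9² + 31.0²) = 31.99 regardless of where H sits on A1. So D lies on both circle(J, 75.99) and circle(E, 31.99); the above-JP intersection is D = (-65.56, 38.43). H is the foot of the tangent from D: H = (-49.28, 12.05).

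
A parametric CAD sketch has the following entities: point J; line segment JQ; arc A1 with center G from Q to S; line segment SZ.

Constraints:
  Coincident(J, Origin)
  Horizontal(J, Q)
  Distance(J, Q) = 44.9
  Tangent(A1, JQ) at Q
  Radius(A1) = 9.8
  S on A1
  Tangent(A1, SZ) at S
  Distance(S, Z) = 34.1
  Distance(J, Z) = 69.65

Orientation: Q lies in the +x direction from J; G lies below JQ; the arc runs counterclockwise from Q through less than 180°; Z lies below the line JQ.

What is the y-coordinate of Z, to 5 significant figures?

-44.122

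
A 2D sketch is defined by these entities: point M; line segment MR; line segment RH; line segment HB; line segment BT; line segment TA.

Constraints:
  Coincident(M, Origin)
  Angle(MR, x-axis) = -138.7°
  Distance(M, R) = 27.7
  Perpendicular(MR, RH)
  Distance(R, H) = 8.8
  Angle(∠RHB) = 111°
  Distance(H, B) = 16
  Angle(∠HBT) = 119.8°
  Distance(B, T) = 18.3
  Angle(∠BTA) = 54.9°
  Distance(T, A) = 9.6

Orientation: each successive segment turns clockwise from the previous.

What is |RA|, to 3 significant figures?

19.9

∠HBT = 119.8° gives BT at 2.10° from the x-axis; with |BT| = 18.3, T = (-0.893, 3.17). ∠BTA = 54.9° gives TA at -123° from the x-axis; with |TA| = 9.6, A = (-6.12, -4.89). Then |RA| = |A − R| = 19.9.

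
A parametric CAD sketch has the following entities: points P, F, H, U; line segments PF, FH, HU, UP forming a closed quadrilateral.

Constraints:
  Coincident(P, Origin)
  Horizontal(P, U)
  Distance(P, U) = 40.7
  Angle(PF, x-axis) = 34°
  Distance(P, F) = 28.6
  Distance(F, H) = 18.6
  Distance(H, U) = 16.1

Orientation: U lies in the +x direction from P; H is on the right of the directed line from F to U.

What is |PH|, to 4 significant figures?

24.94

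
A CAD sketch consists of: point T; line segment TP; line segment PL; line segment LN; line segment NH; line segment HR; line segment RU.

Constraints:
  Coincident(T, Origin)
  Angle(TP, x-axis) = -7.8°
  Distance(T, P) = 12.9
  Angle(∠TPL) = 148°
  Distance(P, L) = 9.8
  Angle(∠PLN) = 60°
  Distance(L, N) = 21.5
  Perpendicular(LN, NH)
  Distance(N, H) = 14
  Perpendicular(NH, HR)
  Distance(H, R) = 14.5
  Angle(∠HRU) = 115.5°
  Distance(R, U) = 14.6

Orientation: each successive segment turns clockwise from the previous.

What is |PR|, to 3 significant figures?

5.90

T is at the origin; TP runs at -7.8° with length 12.9, so P = (12.8, -1.75). ∠TPL = 148.0° gives PL at -39.8° from the x-axis; with |PL| = 9.8, L = (20.3, -8.02). ∠PLN = 60.0° gives LN at -160° from the x-axis; with |LN| = 21.5, N = (0.132, -15.4). LN ⟂ NH, so NH runs at 110°; with |NH| = 14.0, H = (-4.70, -2.31). NH is perpendicular to HR, so HR runs at 20.2°; with |HR| = 14.5, R = (8.91, 2.70). Then |PR| = |R − P| = 5.90.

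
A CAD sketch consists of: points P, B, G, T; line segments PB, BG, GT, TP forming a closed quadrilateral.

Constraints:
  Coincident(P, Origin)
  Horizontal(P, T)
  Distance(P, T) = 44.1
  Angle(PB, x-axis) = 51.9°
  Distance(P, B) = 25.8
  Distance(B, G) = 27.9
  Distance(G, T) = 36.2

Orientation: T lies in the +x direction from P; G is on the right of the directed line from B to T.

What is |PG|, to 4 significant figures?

10.76

Checks: |BG| = 27.90 ✓; |GT| = 36.20 ✓.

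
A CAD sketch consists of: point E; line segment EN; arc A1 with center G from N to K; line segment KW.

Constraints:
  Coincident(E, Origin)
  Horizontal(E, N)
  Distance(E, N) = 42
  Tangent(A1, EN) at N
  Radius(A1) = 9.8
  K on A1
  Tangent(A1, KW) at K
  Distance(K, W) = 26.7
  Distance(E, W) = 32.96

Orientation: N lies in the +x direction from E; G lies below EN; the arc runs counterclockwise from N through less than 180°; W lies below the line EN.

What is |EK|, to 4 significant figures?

34.09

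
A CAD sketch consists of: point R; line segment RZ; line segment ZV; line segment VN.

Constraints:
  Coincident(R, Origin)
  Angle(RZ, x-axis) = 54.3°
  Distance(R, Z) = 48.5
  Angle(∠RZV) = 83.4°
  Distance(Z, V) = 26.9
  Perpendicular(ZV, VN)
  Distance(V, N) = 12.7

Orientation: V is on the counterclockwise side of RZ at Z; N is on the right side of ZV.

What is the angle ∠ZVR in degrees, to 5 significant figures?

66.124°

R is at the origin; RZ runs at 54.3° with length 48.5, so Z = 48.5·(cos 54.3°, sin 54.3°) = (28.302, 39.386). ∠RZV = 83.4°, so ZV runs at 54.3° + (180° − 83.4°) = 150.90° from the x-axis; with |ZV| = 26.9, V = Z + 26.9·(cos 150.90°, sin 150.90°) = (4.7973, 52.468). Then cos ∠ZVR = VZ·VR / (|VZ||VR|), giving 66.124°.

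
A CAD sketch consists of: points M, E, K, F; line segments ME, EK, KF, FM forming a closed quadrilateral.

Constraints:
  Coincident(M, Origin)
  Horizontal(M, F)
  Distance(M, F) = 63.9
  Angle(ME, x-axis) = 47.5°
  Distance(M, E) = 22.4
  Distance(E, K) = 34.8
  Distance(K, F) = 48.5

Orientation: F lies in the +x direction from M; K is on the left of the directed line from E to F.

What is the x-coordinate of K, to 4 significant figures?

39.14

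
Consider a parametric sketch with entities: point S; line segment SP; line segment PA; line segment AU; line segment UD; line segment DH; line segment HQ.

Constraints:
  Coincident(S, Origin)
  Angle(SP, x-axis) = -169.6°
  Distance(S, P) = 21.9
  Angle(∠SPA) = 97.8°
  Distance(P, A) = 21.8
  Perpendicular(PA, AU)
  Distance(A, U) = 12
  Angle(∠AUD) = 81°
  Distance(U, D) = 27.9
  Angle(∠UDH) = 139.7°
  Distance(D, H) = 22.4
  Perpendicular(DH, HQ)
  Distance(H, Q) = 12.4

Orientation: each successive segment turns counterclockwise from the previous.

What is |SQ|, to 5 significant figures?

39.938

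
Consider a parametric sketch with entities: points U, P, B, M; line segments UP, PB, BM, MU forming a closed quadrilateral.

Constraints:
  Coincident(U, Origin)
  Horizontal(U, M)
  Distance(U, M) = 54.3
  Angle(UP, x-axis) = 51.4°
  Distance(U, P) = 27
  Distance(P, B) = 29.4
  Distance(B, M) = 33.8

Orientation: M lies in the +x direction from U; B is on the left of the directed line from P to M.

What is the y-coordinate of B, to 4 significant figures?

32.21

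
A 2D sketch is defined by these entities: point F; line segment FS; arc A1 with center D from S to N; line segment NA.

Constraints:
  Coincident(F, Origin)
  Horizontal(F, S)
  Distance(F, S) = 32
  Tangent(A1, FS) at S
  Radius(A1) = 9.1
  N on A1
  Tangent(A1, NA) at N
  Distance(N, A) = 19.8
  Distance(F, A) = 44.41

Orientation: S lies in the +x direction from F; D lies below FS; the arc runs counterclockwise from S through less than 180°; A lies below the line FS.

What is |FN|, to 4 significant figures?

26.98

Checks: ∠(DS, SF) = 90.00° ✓; |DS| = 9.100 ✓; |DN| = 9.100 ✓; ∠(DN, NA) = 90.00° ✓; |NA| = 19.80 ✓; |FA| = 44.41 ✓.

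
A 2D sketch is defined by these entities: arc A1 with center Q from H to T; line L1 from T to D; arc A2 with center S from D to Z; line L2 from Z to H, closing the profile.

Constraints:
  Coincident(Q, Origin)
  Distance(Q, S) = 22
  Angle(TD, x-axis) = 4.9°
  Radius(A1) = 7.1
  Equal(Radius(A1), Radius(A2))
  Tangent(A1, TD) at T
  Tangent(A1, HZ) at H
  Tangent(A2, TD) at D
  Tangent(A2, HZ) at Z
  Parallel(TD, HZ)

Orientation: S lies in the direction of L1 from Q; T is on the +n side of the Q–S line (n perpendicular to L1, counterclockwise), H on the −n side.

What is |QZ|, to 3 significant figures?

23.1

The slot axis is L1's direction at 4.9°, so u = (cos 4.9°, sin 4.9°) = (0.996, 0.0854) and n = (−sin 4.9°, cos 4.9°) = (-0.0854, 0.996). Q is at the origin and S lies 22.0 along u from Q, so S = 22.0·u = (21.9, 1.88). Tangency of A1 to both parallel lines with radius 7.1 puts T and H at Q ± 7.1·n: T = (-0.606, 7.07), H = (0.606, -7.07). Equal radii place D and Z the same way about S: D = S + 7.1·n = (21.3, 8.95), Z = S − 7.1·n = (22.5, -5.19). Then |QZ| = |Z − Q| = 23.1.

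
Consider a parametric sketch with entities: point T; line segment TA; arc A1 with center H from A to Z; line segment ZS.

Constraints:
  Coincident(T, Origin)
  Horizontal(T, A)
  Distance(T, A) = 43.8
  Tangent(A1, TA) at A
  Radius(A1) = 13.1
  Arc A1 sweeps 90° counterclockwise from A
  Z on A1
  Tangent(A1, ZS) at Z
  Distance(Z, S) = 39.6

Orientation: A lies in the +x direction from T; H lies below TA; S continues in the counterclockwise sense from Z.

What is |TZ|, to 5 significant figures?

33.378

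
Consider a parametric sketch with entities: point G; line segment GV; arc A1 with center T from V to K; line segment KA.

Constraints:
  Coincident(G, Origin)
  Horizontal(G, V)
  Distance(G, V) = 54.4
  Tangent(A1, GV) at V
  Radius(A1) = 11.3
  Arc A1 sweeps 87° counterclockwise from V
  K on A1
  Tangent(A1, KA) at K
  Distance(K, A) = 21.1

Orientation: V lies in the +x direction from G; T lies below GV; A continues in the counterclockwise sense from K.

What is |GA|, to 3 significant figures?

52.7

G is at the origin; GV is horizontal with |GV| = 54.4 and V on the +x side, so V = (54.4, 0.00). The tangent condition forces TV to be normal to GV, so T = V + (0, -11.3) = (54.4, -11.3). On A1, V sits at bearing 90° from T; an 87° counterclockwise sweep puts K at bearing 177°, so K = T + 11.3·(cos 177°, sin 177°) = (43.1, -10.7). Since A1 is tangent to KA there, TK ⟂ KA, so KA runs along (−sin 177°, cos 177°); with |KA| = 21.1, A = (42.0, -31.8). Then |GA| = |A − G| = 52.7.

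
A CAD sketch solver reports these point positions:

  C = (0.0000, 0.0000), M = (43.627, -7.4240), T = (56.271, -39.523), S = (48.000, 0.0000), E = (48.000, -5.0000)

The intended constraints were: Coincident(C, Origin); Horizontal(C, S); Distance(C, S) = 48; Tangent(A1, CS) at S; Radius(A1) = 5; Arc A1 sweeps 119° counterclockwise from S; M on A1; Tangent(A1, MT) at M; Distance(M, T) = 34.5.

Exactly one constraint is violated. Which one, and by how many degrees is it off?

Tangent(A1, MT) at M — off by 7.50°.

C = (0.00, 0.00) ✓; C.y = 0.00, S.y = 0.00 ✓; |CS| = 48.00 ✓; ∠(ES, SC) = 90.00° ✓; |ES| = 5.000 ✓; bearing(E→M) − bearing(E→S) = 119.0° ✓; |EM| = 5.000 ✓; ∠(EM, MT) = 97.50° ✗; |MT| = 34.50 ✓.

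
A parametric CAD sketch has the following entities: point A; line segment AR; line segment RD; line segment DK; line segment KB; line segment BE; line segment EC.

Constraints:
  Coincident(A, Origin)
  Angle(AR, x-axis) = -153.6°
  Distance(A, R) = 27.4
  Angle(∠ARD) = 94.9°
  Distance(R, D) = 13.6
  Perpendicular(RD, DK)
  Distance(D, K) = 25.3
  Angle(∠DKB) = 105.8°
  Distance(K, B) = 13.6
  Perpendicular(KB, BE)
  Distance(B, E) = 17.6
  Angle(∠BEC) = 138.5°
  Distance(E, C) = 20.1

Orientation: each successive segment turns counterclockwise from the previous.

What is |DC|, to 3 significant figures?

11.0

A is at the origin; AR runs at -153.6° with length 27.4, so R = (-24.5, -12.2). ∠ARD = 94.9° gives RD at -68.5° from the x-axis; with |RD| = 13.6, D = (-19.6, -24.8). RD is perpendicular to DK, so DK runs at 21.5°; with |DK| = 25.3, K = (3.98, -15.6). ∠DKB = 105.8° gives KB at 95.7° from the x-axis; with |KB| = 13.6, B = (2.63, -2.03). The perpendicularity gives BE at right angles to KB, so BE runs at -174°; with |BE| = 17.6, E = (-14.9, -3.78). ∠BEC = 138.5° gives EC at -133° from the x-axis; with |EC| = 20.1, C = (-28.5, -18.5). Then |DC| = |C − D| = 11.0.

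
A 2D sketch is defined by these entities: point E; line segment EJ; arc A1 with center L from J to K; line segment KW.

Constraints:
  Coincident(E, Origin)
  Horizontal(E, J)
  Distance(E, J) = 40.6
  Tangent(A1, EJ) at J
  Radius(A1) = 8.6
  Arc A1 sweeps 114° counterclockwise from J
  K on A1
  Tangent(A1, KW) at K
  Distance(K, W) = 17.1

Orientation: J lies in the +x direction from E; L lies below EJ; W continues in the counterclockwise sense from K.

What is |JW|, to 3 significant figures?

27.7

On A1, J sits at bearing 90° from L; a 114° counterclockwise sweep puts K at bearing 204°, so K = L + 8.6·(cos 204°, sin 204°) = (32.7, -12.1). A1 meets KW tangentially, so LK is at right angles to KW, so KW runs along (−sin 204°, cos 204°); with |KW| = 17.1, W = (39.7, -27.7). Then |JW| = |W − J| = 27.7.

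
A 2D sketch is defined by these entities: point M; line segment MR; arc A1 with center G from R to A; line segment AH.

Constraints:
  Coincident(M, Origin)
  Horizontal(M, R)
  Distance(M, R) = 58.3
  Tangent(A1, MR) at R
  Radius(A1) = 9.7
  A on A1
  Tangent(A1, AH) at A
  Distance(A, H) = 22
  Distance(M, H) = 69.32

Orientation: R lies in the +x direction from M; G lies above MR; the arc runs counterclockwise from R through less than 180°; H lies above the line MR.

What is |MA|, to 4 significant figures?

68.70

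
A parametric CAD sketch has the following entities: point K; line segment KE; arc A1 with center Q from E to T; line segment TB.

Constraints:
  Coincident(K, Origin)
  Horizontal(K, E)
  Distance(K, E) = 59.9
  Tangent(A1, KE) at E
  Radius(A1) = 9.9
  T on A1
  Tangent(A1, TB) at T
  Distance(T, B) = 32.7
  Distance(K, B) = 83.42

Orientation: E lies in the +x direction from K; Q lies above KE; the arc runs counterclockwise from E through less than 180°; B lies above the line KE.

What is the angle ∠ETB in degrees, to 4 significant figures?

137.1°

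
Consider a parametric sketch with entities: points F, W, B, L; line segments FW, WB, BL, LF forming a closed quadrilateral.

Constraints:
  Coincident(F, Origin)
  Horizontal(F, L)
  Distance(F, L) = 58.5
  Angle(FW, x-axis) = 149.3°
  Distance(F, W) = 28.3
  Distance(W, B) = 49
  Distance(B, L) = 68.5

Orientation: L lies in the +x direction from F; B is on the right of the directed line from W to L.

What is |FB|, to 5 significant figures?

29.930

F is at the origin; F and L share the same y with |FL| = 58.5 and L in +x, so L = (58.5, 0). FW runs at 149.3° with |FW| = 28.3, so W = (-24.334, 14.448). B is determined by |WB| = 49.0 and |BL| = 68.5 together: it lies at the intersection of circle(W, 49.0) and circle(L, 68.5). With |WL| = 84.084, the foot of the radical line on WL is 28.418 from W and the perpendicular offset is √(49.0² − 28.418²) = 39.918. Taking the right-of-WL solution: B = (-3.1981, -29.759).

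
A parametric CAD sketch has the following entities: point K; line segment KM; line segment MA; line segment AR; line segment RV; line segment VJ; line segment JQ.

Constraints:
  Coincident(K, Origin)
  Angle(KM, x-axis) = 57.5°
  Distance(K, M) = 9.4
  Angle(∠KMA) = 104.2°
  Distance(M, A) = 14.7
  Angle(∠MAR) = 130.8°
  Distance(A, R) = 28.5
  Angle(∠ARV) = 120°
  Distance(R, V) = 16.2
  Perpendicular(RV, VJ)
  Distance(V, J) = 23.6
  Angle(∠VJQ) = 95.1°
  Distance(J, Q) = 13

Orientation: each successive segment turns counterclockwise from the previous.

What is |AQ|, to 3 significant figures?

17.5

The perpendicularity gives VJ at right angles to RV, so VJ runs at -27.5°; with |VJ| = 23.6, J = (-20.1, -7.88). ∠VJQ = 95.1° gives JQ at 57.4° from the x-axis; with |JQ| = 13.0, Q = (-13.0, 3.07). Then |AQ| = |Q − A| = 17.5.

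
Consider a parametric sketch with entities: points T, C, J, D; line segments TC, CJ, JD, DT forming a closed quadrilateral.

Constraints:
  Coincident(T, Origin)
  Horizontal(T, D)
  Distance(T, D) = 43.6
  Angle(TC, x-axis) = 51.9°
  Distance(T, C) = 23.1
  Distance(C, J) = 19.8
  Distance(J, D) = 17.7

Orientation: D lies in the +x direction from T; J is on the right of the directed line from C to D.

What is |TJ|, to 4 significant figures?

26.15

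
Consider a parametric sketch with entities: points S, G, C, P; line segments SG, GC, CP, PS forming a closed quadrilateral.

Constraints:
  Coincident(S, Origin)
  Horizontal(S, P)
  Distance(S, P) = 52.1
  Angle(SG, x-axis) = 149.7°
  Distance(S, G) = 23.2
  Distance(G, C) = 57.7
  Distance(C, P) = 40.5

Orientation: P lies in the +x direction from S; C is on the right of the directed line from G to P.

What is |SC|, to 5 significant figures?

35.401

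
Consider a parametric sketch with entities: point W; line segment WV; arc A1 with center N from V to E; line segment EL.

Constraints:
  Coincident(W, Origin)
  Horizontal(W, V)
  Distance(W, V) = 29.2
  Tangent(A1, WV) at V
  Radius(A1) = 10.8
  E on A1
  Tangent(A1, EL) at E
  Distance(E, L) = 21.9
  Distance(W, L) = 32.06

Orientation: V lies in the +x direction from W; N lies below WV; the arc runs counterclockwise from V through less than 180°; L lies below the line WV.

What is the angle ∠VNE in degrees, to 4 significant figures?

75.24°

Checks: |NE| = 10.80 ✓; ∠(NE, EL) = 90.00° ✓; |EL| = 21.90 ✓; |WL| = 32.06 ✓.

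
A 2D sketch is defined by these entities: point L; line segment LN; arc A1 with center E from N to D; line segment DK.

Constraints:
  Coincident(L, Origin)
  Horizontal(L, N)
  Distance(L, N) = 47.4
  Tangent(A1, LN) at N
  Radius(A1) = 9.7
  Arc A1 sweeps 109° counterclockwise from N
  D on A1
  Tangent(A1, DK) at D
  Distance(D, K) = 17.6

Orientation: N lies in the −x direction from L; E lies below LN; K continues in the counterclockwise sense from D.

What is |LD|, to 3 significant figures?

58.0

L is at the origin; L and N share the same y with |LN| = 47.4 and N on the −x side, so N = (-47.4, 0.00). A1 meets LN tangentially, so EN is at right angles to LN, so E = N + (0, -9.7) = (-47.4, -9.70). On A1, N sits at bearing 90° from E; a 109° counterclockwise sweep puts D at bearing 199°, so D = E + 9.7·(cos 199°, sin 199°) = (-56.6, -12.9). Then |LD| = |D − L| = 58.0.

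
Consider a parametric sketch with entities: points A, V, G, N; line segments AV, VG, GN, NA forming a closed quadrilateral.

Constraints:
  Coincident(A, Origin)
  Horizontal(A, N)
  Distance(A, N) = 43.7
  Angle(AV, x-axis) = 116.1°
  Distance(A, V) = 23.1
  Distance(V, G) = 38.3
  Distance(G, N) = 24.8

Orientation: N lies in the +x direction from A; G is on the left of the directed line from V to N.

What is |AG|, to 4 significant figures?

34.09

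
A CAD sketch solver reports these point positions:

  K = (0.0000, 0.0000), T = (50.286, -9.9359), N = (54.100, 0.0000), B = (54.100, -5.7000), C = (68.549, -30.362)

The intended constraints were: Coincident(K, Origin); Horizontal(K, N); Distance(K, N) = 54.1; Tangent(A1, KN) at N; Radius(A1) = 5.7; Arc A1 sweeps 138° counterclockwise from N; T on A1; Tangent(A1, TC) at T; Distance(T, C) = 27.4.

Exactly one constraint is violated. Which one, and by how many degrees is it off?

Tangent(A1, TC) at T — off by 6.20°.

K = (0.00, 0.00) ✓; K.y = 0.00, N.y = 0.00 ✓; |KN| = 54.10 ✓; ∠(BN, NK) = 90.00° ✓; |BN| = 5.700 ✓; bearing(B→T) − bearing(B→N) = 138.0° ✓; |BT| = 5.700 ✓; ∠(BT, TC) = 96.20° ✗; |TC| = 27.40 ✓.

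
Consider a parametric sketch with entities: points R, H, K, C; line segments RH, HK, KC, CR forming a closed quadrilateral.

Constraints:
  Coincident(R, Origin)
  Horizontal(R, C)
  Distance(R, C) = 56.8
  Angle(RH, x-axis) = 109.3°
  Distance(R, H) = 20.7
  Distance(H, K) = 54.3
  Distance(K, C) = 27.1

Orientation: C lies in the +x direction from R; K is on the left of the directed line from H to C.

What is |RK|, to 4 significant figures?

53.52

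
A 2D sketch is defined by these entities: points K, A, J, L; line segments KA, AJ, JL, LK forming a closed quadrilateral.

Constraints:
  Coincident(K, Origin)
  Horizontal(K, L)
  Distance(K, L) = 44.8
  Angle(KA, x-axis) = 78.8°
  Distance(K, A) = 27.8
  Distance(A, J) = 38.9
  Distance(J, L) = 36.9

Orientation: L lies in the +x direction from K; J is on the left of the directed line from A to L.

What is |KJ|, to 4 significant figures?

56.71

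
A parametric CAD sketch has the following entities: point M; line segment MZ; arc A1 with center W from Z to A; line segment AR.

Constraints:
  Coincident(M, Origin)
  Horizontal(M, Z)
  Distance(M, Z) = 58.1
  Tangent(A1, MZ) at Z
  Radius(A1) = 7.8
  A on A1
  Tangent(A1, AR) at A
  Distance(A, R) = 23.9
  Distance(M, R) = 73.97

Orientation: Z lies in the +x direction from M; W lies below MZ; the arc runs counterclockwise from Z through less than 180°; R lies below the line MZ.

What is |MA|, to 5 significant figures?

53.552

M is at the origin; MZ is horizontal with |MZ| = 58.1 and Z on the +x side, so Z = (58.100, 0.0000). The tangent condition forces WZ to be normal to MZ, so W = Z + (0, -7.8) = (58.100, -7.8000). Since WA ⟂ AR (tangency), |WR| = √(7.8² + 23.9²) = 25.141 regardless of where A sits on A1. So R lies on both circle(M, 73.97) and circle(W, 25.141); the below-MZ intersection is R = (67.019, -31.305). A is the foot of the tangent from R: A = (52.026, -12.693).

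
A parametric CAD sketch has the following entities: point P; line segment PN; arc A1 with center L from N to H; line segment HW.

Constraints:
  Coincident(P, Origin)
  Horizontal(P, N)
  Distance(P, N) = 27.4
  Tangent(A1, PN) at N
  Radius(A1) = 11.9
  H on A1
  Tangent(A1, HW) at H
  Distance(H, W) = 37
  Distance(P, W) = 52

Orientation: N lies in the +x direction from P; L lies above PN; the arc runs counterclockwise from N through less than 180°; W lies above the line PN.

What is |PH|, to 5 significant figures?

41.633

Checks: P.y = 0.00, N.y = 0.00 ✓; |LH| = 11.90 ✓; ∠(LH, HW) = 90.00° ✓; |HW| = 37.00 ✓; |PW| = 52.00 ✓.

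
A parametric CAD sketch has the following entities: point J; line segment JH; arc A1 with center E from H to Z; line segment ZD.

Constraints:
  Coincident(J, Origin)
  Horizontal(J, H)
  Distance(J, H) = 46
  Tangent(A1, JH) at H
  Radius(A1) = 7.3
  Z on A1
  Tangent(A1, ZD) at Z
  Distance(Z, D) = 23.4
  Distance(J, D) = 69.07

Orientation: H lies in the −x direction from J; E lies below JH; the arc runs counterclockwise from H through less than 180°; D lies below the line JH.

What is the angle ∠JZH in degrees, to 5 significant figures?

24.137°

Checks: |JH| = 46.00 ✓; |EZ| = 7.300 ✓; ∠(EZ, ZD) = 90.00° ✓; |ZD| = 23.40 ✓; |JD| = 69.07 ✓.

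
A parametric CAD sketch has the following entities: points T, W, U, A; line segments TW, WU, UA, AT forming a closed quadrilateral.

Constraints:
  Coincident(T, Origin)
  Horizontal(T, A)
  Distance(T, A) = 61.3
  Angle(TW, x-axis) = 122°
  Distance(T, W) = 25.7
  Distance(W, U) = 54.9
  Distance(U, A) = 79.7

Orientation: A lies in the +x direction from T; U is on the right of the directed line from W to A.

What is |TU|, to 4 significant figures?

34.91

T is at the origin; T and A share the same y with |TA| = 61.3 and A in +x, so A = (61.3, 0). TW runs at 122.0° with |TW| = 25.7, so W = (-13.62, 21.79). U is determined by |WU| = 54.9 and |UA| = 79.7 together: it lies at the intersection of circle(W, 54.9) and circle(A, 79.7). With |WA| = 78.02, the foot of the radical line on WA is 17.62 from W and the perpendicular offset is √(54.9² − 17.62²) = 52.00. Taking the right-of-WA solution: U = (-11.22, -33.05).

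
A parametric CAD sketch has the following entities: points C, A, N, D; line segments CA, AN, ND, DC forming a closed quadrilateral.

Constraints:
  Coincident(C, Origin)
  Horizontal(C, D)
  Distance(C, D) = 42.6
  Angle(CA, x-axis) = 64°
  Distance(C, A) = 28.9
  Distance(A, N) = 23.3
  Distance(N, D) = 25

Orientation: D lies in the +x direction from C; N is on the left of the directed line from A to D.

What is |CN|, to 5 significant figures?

43.223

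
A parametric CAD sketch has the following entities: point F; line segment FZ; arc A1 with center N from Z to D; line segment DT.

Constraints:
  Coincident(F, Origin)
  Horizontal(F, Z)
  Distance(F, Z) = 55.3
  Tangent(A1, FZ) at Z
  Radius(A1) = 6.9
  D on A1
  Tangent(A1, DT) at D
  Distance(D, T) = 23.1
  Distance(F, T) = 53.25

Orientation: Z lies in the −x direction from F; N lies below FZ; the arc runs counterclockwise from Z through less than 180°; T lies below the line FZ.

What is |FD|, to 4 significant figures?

61.50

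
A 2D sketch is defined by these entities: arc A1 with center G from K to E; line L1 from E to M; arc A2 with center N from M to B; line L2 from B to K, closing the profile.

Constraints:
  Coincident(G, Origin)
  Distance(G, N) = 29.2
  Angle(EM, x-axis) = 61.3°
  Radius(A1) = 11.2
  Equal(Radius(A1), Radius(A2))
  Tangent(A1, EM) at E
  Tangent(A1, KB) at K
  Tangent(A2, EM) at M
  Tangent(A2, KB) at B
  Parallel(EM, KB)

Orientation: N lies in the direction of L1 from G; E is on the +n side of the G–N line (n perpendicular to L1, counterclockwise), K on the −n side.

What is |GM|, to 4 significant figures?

31.27

The slot axis is L1's direction at 61.3°, so u = (cos 61.3°, sin 61.3°) = (0.4802, 0.8771) and n = (−sin 61.3°, cos 61.3°) = (-0.8771, 0.4802). G is at the origin and N lies 29.2 along u from G, so N = 29.2·u = (14.02, 25.61). Tangency of A1 to both parallel lines with radius 11.2 puts E and K at G ± 11.2·n: E = (-9.824, 5.379), K = (9.824, -5.379). Equal radii place M and B the same way about N: M = N + 11.2·n = (4.198, 30.99), B = N − 11.2·n = (23.85, 20.23). Then |GM| = |M − G| = 31.27.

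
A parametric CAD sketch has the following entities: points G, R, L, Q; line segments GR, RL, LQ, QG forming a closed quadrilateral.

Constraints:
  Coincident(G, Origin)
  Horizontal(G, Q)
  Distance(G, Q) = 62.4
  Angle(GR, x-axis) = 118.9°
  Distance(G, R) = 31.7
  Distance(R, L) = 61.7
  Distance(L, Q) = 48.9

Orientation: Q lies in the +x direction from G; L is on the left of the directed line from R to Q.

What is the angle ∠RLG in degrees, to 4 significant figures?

29.43°

Checks: |RL| = 61.70 ✓; |LQ| = 48.90 ✓.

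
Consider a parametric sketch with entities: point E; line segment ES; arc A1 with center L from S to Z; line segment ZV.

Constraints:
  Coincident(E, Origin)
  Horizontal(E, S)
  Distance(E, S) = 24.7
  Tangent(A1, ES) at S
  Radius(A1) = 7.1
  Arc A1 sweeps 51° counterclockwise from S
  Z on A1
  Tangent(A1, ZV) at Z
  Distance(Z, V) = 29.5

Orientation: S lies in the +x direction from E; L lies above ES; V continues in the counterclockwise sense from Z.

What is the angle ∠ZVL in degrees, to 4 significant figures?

13.53°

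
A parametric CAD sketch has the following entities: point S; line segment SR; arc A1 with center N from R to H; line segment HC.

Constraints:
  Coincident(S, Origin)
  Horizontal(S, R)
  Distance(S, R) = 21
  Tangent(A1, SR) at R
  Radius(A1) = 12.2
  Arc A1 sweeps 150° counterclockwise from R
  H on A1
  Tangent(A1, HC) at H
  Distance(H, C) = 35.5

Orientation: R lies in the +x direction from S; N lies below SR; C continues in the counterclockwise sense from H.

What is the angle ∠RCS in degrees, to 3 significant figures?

17.1°

S is at the origin; SR is horizontal with |SR| = 21.0 and R on the +x side, so R = (21.0, 0.00). Tangency of A1 to SR means the radius NR is perpendicular to SR, so N = R + (0, -12.2) = (21.0, -12.2). On A1, R sits at bearing 90° from N; a 150° counterclockwise sweep puts H at bearing 240°, so H = N + 12.2·(cos 240°, sin 240°) = (14.9, -22.8). Since A1 is tangent to HC there, NH ⟂ HC, so HC runs along (−sin 240°, cos 240°); with |HC| = 35.5, C = (45.6, -40.5). Then cos ∠RCS = CR·CS / (|CR||CS|), giving 17.1°.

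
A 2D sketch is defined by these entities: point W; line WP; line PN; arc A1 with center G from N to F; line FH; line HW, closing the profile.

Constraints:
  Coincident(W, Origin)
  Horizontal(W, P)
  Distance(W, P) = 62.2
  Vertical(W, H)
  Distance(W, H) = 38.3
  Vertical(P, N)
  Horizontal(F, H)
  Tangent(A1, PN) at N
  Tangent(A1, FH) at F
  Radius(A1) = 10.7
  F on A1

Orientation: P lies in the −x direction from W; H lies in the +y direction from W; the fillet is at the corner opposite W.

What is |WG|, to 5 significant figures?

58.430

WH is vertical with |WH| = 38.3 and H on the +y side, so H = (0.0000, 38.300). The virtual corner opposite W is at (-62.200, 38.300). Tangency of A1 to PN means the radius GN is perpendicular to PN and tangency of A1 to FH means the radius GF is perpendicular to FH, with radius 10.7, so the center G sits 10.7 in from both sides at G = (-51.500, 27.600). Then |WG| = |G − W| = 58.430.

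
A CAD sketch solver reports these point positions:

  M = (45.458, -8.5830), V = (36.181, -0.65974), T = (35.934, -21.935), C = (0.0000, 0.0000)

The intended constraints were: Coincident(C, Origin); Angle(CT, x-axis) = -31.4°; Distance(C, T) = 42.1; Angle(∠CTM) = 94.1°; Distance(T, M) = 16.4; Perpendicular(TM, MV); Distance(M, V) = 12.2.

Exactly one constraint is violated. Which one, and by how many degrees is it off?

Perpendicular(TM, MV) — off by 5.00°.

C = (0.00, 0.00) ✓; CT at -31.40° ✓; |CT| = 42.10 ✓; ∠CTM = 94.10° ✓; |TM| = 16.40 ✓; ∠(TM, MV) = 85.00° ✗; |MV| = 12.20 ✓.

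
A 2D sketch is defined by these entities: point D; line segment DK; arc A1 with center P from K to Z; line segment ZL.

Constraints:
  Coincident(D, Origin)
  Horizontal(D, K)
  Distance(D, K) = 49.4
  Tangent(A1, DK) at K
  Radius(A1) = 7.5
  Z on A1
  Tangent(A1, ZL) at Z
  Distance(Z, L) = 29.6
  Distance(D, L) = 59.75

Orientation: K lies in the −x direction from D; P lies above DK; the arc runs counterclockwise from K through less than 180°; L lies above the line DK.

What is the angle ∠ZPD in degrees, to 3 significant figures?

16.9°

Checks: |PZ| = 7.500 ✓; ∠(PZ, ZL) = 90.00° ✓; |ZL| = 29.60 ✓; |DL| = 59.75 ✓.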